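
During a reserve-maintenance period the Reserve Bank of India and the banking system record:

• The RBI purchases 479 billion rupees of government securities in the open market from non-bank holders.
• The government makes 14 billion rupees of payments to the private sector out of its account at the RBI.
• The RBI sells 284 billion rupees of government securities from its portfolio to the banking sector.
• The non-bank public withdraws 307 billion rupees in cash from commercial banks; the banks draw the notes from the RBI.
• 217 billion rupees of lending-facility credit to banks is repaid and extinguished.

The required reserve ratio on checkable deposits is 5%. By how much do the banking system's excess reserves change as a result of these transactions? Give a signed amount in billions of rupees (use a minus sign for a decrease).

-324.3 billion

Asset purchase (from non-banks) 479 billion rupees: reserves +479B, deposits +479B.
Government spending 14 billion rupees: reserves +14B, deposits +14B.
OMO sale (to banks) 284 billion rupees: reserves −284B, deposits 0.
Currency withdrawal 307 billion rupees: reserves −307B, deposits −307B.
Discount-window repayment 217 billion rupees: reserves −217B, deposits 0.
Totals: Δreserves = −315B, Δdeposits = +186B.
Δrequired reserves = 5% × +186B = +9.3B.
Δexcess reserves = Δreserves − Δrequired = −315B − (+9.3B) = -324.3 billion.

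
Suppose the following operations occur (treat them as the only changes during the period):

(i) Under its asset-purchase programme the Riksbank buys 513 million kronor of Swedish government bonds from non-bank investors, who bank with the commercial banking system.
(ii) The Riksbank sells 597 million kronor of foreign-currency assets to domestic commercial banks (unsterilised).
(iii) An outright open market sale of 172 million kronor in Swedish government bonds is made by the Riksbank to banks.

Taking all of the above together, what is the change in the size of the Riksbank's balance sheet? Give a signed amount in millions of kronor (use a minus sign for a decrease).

Asset purchase (from non-banks) 513 million kronor: a Riksbank asset is acquired → +513M.
FX sale 597 million kronor: a Riksbank asset is shed → −597M.
OMO sale (to banks) 172 million kronor: a Riksbank asset is shed → −172M.
Net: 513 − 597 − 172 = -256 million.

-256 million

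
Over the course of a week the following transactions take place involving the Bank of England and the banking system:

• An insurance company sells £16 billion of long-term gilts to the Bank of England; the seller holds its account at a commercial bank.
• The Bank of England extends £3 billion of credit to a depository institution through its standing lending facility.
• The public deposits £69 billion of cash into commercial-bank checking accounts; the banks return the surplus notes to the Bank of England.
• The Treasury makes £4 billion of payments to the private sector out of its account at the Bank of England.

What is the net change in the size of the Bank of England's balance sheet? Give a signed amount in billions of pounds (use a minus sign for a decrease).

Bank of England balance sheet:
  Assets:      Securities +£16B, Loans to banks +£3B
  Liabilities: Bank reserves +£92B, Currency in circulation −£69B, Government deposits −£4B
Commercial banking system:
  Assets:      Reserves at CB +£92B
  Liabilities: Checkable deposits +£89B, Borrowings from CB +£3B
Change in total Bank of England assets = +£19 billion.

+£19 billion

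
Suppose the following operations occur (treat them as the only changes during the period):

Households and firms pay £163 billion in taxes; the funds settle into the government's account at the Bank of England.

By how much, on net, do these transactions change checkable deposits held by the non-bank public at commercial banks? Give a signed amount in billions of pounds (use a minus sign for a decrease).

Government account inflow £163 billion: non-bank counterparties' bank balances fall → −£163B.

-£163 billion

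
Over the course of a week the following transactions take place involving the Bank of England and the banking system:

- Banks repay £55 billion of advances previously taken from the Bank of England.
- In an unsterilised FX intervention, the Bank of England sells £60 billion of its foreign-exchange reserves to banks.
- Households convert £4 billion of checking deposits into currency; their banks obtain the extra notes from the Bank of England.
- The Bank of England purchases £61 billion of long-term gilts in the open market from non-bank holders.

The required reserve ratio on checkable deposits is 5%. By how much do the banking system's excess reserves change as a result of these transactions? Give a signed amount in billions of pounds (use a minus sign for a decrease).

Discount-window repayment £55 billion: reserves −£55B, deposits 0.
FX sale £60 billion: reserves −£60B, deposits 0.
Currency withdrawal £4 billion: reserves −£4B, deposits −£4B.
Asset purchase (from non-banks) £61 billion: reserves +£61B, deposits +£61B.
Totals: Δreserves = −£58B, Δdeposits = +£57B.
Δrequired reserves = 5% × +£57B = +£2.85B.
Δexcess reserves = Δreserves − Δrequired = −£58B − (+£2.85B) = -£60.85 billion.

-£60.85 billion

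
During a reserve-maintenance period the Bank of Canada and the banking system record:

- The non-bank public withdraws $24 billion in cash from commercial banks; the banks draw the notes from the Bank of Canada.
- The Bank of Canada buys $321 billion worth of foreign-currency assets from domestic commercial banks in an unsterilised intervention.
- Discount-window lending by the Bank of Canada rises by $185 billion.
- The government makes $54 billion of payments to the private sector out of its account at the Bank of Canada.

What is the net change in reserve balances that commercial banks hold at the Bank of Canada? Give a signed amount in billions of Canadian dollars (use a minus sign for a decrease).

+$536 billion

Currency withdrawal $24 billion: banks swap reserves for currency → −$24B.
FX purchase $321 billion: the Bank of Canada pays by crediting reserve accounts → +$321B.
Discount-window loan $185 billion: the loan is credited to the bank's reserve account → +$185B.
Government spending $54 billion: government payments flow into bank reserve accounts → +$54B.
Net: −24 + 321 + 185 + 54 = +$536 billion.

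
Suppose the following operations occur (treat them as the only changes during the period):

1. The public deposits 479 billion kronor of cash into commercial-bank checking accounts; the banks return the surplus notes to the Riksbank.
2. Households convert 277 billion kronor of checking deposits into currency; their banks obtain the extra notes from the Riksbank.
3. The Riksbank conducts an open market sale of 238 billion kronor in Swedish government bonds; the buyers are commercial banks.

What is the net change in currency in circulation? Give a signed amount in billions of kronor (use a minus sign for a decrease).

-202 billion

Riksbank balance sheet:
  Assets:      Securities −238B
  Liabilities: Bank reserves −36B, Currency in circulation −202B
So the change in currency in circulation is -202 billion.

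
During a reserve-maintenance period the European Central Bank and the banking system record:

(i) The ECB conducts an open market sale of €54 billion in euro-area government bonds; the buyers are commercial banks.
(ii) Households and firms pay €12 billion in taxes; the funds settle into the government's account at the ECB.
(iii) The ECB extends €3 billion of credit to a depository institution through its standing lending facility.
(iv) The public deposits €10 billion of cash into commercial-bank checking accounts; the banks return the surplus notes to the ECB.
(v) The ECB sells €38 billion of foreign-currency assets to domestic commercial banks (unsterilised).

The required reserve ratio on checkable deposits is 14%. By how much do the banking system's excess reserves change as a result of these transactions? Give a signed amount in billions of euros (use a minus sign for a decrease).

OMO sale (to banks) €54 billion: reserves −€54B, deposits 0.
Government account inflow €12 billion: reserves −€12B, deposits −€12B.
Discount-window loan €3 billion: reserves +€3B, deposits 0.
Currency deposit €10 billion: reserves +€10B, deposits +€10B.
FX sale €38 billion: reserves −€38B, deposits 0.
Totals: Δreserves = −€91B, Δdeposits = −€2B.
Δrequired reserves = 14% × −€2B = −€0.28B.
Δexcess reserves = Δreserves − Δrequired = −€91B − (−€0.28B) = -€90.72 billion.

-€90.72 billion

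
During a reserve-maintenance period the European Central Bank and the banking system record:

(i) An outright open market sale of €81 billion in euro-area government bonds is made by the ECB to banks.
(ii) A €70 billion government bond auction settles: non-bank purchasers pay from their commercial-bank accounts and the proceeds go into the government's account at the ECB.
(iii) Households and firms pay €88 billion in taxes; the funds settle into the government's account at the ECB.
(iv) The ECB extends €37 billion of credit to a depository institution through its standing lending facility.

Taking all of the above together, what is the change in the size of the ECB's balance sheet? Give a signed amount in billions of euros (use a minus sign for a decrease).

-€44 billion

ECB balance sheet:
  Assets:      Securities −€81B, Loans to banks +€37B
  Liabilities: Bank reserves −€202B, Government deposits +€158B
Commercial banking system:
  Assets:      Reserves at CB −€202B, Securities +€81B
  Liabilities: Checkable deposits −€158B, Borrowings from CB +€37B
Change in total ECB assets = -€44 billion.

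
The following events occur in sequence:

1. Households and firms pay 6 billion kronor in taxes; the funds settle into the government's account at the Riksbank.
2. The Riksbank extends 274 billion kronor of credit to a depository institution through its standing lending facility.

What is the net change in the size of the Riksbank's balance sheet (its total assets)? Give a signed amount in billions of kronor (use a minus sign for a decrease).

+274 billion

Government account inflow 6 billion kronor: only the composition of liabilities changes → 0.
Discount-window loan 274 billion kronor: a Riksbank asset is acquired → +274B.
Net: 0 + 274 = +274 billion.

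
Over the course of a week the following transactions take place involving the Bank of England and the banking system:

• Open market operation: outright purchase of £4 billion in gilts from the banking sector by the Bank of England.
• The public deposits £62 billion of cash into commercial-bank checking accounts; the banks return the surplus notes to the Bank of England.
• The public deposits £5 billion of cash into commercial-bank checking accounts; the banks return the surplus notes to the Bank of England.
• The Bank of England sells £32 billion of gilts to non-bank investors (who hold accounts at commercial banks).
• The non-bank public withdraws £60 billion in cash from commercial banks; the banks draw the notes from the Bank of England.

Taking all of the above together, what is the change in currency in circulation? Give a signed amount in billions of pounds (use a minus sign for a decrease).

OMO purchase (from banks) £4 billion: no currency enters or leaves circulation → 0.
Currency deposit £62 billion: notes return to the central bank → −£62B.
Currency deposit £5 billion: notes return to the central bank → −£5B.
Asset sale (to non-banks) £32 billion: no currency enters or leaves circulation → 0.
Currency withdrawal £60 billion: notes leave the central bank → +£60B.
Net: 0 − 62 − 5 + 0 + 60 = -£7 billion.

-£7 billion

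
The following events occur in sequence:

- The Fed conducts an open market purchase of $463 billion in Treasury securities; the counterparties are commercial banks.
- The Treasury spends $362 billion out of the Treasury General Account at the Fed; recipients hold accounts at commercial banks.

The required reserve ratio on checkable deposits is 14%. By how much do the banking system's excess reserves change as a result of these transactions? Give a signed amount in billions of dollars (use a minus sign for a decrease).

OMO purchase (from banks) $463 billion: reserves +$463B, deposits 0.
Government spending $362 billion: reserves +$362B, deposits +$362B.
Totals: Δreserves = +$825B, Δdeposits = +$362B.
Δrequired reserves = 14% × +$362B = +$50.68B.
Δexcess reserves = Δreserves − Δrequired = +$825B − (+$50.68B) = +$774.32 billion.

+$774.32 billion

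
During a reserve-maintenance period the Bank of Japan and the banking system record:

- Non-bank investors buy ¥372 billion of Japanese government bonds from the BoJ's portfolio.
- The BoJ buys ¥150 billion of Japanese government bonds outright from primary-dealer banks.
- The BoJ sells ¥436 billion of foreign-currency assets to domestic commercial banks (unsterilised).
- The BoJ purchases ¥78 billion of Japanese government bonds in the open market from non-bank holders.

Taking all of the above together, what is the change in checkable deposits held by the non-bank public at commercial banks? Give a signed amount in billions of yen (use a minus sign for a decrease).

Asset sale (to non-banks) ¥372 billion: non-bank counterparties' bank balances fall → −¥372B.
OMO purchase (from banks) ¥150 billion: the counterparty is a bank, so public deposits are unchanged → 0.
FX sale ¥436 billion: the counterparty is a bank, so public deposits are unchanged → 0.
Asset purchase (from non-banks) ¥78 billion: non-bank counterparties' bank balances rise → +¥78B.
Net: −372 + 0 + 0 + 78 = -¥294 billion.

-¥294 billion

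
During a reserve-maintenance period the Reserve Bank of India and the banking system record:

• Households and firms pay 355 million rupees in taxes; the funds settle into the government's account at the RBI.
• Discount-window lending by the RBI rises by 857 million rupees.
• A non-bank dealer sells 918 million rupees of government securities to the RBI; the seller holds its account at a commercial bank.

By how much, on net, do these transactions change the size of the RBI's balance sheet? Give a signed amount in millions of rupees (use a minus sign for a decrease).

Government account inflow 355 million rupees: only the composition of liabilities changes → 0.
Discount-window loan 857 million rupees: an RBI asset is acquired → +857M.
Asset purchase (from non-banks) 918 million rupees: an RBI asset is acquired → +918M.
Net: 0 + 857 + 918 = +1775 million.

+1775 million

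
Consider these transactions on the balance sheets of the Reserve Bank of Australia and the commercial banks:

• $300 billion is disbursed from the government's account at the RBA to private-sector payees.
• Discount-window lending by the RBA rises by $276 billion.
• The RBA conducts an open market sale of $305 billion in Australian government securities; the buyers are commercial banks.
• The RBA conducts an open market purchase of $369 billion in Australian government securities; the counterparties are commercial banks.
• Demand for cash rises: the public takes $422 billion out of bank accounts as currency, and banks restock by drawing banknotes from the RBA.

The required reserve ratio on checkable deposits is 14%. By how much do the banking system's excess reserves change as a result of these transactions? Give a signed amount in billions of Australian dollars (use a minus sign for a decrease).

Government spending $300 billion: reserves +$300B, deposits +$300B.
Discount-window loan $276 billion: reserves +$276B, deposits 0.
OMO sale (to banks) $305 billion: reserves −$305B, deposits 0.
OMO purchase (from banks) $369 billion: reserves +$369B, deposits 0.
Currency withdrawal $422 billion: reserves −$422B, deposits −$422B.
Totals: Δreserves = +$218B, Δdeposits = −$122B.
Δrequired reserves = 14% × −$122B = −$17.08B.
Δexcess reserves = Δreserves − Δrequired = +$218B − (−$17.08B) = +$235.08 billion.

+$235.08 billion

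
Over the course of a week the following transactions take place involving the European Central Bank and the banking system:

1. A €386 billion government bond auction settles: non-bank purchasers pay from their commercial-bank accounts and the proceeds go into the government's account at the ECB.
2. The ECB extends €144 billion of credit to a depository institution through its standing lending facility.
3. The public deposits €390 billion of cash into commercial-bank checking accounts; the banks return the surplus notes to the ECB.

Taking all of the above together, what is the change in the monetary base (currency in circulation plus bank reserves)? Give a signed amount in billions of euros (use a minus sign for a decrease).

-€242 billion

Government account inflow €386 billion: reserves shift to a non-base liability → −€386B.
Discount-window loan €144 billion: ECB balance sheet expands → +€144B.
Currency deposit €390 billion: just a shift between currency and reserves — both are base money → 0.
Net: −386 + 144 + 0 = -€242 billion.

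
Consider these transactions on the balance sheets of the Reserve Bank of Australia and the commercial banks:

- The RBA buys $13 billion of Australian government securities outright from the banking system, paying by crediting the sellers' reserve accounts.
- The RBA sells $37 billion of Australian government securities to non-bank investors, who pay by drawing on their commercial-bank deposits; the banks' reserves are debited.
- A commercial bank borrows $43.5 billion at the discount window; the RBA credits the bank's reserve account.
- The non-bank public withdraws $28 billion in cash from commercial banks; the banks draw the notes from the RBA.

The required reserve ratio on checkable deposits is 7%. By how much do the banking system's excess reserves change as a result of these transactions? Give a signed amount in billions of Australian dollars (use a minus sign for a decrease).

-$3.95 billion

OMO purchase (from banks) $13 billion: reserves +$13B, deposits 0.
Asset sale (to non-banks) $37 billion: reserves −$37B, deposits −$37B.
Discount-window loan $43.5 billion: reserves +$43.5B, deposits 0.
Currency withdrawal $28 billion: reserves −$28B, deposits −$28B.
Totals: Δreserves = −$8.5B, Δdeposits = −$65B.
Δrequired reserves = 7% × −$65B = −$4.55B.
Δexcess reserves = Δreserves − Δrequired = −$8.5B − (−$4.55B) = -$3.95 billion.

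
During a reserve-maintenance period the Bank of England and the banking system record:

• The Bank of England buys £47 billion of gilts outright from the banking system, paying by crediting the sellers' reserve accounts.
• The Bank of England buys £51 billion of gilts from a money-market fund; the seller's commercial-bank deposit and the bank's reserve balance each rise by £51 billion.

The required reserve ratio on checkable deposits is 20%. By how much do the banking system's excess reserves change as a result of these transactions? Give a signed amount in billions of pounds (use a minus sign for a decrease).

OMO purchase (from banks) £47 billion: reserves +£47B, deposits 0.
Asset purchase (from non-banks) £51 billion: reserves +£51B, deposits +£51B.
Totals: Δreserves = +£98B, Δdeposits = +£51B.
Δrequired reserves = 20% × +£51B = +£10.2B.
Δexcess reserves = Δreserves − Δrequired = +£98B − (+£10.2B) = +£87.8 billion.

+£87.8 billion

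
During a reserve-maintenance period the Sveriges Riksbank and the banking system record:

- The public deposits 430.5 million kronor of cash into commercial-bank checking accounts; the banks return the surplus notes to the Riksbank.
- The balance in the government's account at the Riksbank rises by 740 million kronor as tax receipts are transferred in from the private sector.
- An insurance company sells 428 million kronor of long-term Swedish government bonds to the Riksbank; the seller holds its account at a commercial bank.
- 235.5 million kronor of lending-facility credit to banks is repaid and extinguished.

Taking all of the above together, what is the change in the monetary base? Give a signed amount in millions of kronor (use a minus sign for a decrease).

-547.5 million

Currency deposit 430.5 million kronor: just a shift between currency and reserves — both are base money → 0.
Government account inflow 740 million kronor: reserves shift to a non-base liability → −740M.
Asset purchase (from non-banks) 428 million kronor: Riksbank balance sheet expands → +428M.
Discount-window repayment 235.5 million kronor: Riksbank balance sheet contracts → −235.5M.
Net: 0 − 740 + 428 − 235.5 = -547.5 million.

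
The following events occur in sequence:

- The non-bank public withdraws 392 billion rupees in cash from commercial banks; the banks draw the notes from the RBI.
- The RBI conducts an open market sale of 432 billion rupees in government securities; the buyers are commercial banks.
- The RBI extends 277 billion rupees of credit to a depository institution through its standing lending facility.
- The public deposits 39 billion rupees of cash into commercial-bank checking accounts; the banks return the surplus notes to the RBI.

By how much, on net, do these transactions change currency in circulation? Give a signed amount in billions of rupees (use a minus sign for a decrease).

RBI balance sheet:
  Assets:      Securities −432B, Loans to banks +277B
  Liabilities: Bank reserves −508B, Currency in circulation +353B
So the change in currency in circulation is +353 billion.

+353 billion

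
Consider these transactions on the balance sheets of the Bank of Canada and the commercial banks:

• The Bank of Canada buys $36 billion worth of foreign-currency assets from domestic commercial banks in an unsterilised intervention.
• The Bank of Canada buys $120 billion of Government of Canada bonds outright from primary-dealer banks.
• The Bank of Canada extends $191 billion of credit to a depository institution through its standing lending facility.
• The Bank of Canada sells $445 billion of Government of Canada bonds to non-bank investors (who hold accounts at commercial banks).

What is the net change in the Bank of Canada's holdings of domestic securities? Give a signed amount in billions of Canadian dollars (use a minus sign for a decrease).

-$325 billion

Bank of Canada balance sheet:
  Assets:      Securities −$325B, Loans to banks +$191B, Foreign assets +$36B
  Liabilities: Bank reserves −$98B
So the change in the Bank of Canada's holdings of domestic securities is -$325 billion.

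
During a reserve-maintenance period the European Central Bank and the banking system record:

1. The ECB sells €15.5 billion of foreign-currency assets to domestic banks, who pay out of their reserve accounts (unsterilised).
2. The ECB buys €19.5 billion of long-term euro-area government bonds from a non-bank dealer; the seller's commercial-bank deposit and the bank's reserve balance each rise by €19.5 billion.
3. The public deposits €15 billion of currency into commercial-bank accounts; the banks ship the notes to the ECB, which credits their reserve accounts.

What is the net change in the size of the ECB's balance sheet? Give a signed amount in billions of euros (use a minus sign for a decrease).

ECB balance sheet:
  Assets:      Securities +€19.5B, Foreign assets −€15.5B
  Liabilities: Bank reserves +€19B, Currency in circulation −€15B
Commercial banking system:
  Assets:      Reserves at CB +€19B, Foreign assets +€15.5B
  Liabilities: Checkable deposits +€34.5B
Change in total ECB assets = +€4 billion.

+€4 billion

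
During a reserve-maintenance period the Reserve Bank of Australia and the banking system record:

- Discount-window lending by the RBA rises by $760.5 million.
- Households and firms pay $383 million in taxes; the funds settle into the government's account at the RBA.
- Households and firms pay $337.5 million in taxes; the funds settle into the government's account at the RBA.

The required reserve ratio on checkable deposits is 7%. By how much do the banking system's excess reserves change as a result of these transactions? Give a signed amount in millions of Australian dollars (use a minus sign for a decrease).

+$90.435 million

Discount-window loan $760.5 million: reserves +$760.5M, deposits 0.
Government account inflow $383 million: reserves −$383M, deposits −$383M.
Government account inflow $337.5 million: reserves −$337.5M, deposits −$337.5M.
Totals: Δreserves = +$40M, Δdeposits = −$720.5M.
Δrequired reserves = 7% × −$720.5M = −$50.435M.
Δexcess reserves = Δreserves − Δrequired = +$40M − (−$50.435M) = +$90.435 million.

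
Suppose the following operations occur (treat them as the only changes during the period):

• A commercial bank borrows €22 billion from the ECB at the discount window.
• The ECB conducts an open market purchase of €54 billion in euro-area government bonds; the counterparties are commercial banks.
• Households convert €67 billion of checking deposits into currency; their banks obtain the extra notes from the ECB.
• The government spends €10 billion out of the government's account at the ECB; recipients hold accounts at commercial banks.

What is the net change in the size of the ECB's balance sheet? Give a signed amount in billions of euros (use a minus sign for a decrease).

ECB balance sheet:
  Assets:      Securities +€54B, Loans to banks +€22B
  Liabilities: Bank reserves +€19B, Currency in circulation +€67B, Government deposits −€10B
Change in total ECB assets = +€76 billion.

+€76 billion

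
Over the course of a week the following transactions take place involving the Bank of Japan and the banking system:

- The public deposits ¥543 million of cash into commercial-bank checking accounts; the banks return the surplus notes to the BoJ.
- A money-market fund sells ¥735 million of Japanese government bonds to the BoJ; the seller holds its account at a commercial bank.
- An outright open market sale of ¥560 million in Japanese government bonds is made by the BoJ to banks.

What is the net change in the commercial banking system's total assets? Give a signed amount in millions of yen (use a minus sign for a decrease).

Currency deposit ¥543 million: bank balance sheets expand → +¥543M.
Asset purchase (from non-banks) ¥735 million: bank balance sheets expand → +¥735M.
OMO sale (to banks) ¥560 million: just an asset swap on bank balance sheets → 0.
Net: 543 + 735 + 0 = +¥1278 million.

+¥1278 million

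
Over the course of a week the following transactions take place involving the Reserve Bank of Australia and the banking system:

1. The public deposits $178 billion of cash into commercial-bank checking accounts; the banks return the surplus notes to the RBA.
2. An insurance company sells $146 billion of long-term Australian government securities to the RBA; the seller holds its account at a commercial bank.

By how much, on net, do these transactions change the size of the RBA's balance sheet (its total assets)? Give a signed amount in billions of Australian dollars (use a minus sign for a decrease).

+$146 billion

RBA balance sheet:
  Assets:      Securities +$146B
  Liabilities: Bank reserves +$324B, Currency in circulation −$178B
Commercial banking system:
  Assets:      Reserves at CB +$324B
  Liabilities: Checkable deposits +$324B
Change in total RBA assets = +$146 billion.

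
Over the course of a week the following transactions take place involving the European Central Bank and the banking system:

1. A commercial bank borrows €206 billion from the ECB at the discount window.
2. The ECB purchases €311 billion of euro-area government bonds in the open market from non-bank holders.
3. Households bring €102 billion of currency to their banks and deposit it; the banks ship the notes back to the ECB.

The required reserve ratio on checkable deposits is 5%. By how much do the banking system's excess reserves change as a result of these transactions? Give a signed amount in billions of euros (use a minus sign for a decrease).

+€598.35 billion

Discount-window loan €206 billion: reserves +€206B, deposits 0.
Asset purchase (from non-banks) €311 billion: reserves +€311B, deposits +€311B.
Currency deposit €102 billion: reserves +€102B, deposits +€102B.
Totals: Δreserves = +€619B, Δdeposits = +€413B.
Δrequired reserves = 5% × +€413B = +€20.65B.
Δexcess reserves = Δreserves − Δrequired = +€619B − (+€20.65B) = +€598.35 billion.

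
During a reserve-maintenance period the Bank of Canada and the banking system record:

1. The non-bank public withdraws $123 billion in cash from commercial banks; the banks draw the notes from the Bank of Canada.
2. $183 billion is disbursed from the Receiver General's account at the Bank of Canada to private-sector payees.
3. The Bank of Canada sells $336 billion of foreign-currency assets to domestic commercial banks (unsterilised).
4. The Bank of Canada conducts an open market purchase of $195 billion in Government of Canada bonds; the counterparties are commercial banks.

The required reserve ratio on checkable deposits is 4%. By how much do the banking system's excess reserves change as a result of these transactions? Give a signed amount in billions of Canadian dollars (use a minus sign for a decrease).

-$83.4 billion

Currency withdrawal $123 billion: reserves −$123B, deposits −$123B.
Government spending $183 billion: reserves +$183B, deposits +$183B.
FX sale $336 billion: reserves −$336B, deposits 0.
OMO purchase (from banks) $195 billion: reserves +$195B, deposits 0.
Totals: Δreserves = −$81B, Δdeposits = +$60B.
Δrequired reserves = 4% × +$60B = +$2.4B.
Δexcess reserves = Δreserves − Δrequired = −$81B − (+$2.4B) = -$83.4 billion.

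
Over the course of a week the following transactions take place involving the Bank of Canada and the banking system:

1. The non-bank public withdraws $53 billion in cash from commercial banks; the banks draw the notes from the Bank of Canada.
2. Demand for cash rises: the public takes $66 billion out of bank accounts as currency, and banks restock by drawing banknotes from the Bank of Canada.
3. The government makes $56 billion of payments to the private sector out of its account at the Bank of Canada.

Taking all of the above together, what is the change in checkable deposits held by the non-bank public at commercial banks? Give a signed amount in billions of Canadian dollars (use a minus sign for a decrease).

Currency withdrawal $53 billion: non-bank counterparties' bank balances fall → −$53B.
Currency withdrawal $66 billion: non-bank counterparties' bank balances fall → −$66B.
Government spending $56 billion: non-bank counterparties' bank balances rise → +$56B.
Net: −53 − 66 + 56 = -$63 billion.

-$63 billion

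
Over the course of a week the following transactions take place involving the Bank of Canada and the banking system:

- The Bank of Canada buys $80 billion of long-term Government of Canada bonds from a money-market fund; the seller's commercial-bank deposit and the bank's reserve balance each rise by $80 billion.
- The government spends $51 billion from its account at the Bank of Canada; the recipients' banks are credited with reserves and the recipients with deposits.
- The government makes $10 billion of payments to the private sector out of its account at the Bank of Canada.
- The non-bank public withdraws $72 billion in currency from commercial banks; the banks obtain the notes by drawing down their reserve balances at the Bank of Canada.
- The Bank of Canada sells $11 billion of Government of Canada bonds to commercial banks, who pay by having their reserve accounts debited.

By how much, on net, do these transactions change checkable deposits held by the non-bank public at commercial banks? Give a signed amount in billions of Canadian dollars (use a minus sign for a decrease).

Asset purchase (from non-banks) $80 billion: non-bank counterparties' bank balances rise → +$80B.
Government spending $51 billion: non-bank counterparties' bank balances rise → +$51B.
Government spending $10 billion: non-bank counterparties' bank balances rise → +$10B.
Currency withdrawal $72 billion: non-bank counterparties' bank balances fall → −$72B.
OMO sale (to banks) $11 billion: the counterparty is a bank, so public deposits are unchanged → 0.
Net: 80 + 51 + 10 − 72 + 0 = +$69 billion.

+$69 billion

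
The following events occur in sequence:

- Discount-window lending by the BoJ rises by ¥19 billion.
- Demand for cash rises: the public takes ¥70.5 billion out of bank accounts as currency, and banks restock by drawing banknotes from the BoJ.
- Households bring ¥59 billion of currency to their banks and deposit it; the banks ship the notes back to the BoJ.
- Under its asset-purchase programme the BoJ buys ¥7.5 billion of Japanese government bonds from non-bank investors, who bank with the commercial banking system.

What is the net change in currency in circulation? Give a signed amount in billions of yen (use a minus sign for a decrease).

Discount-window loan ¥19 billion: no currency enters or leaves circulation → 0.
Currency withdrawal ¥70.5 billion: notes leave the central bank → +¥70.5B.
Currency deposit ¥59 billion: notes return to the central bank → −¥59B.
Asset purchase (from non-banks) ¥7.5 billion: no currency enters or leaves circulation → 0.
Net: 0 + 70.5 − 59 + 0 = +¥11.5 billion.

+¥11.5 billion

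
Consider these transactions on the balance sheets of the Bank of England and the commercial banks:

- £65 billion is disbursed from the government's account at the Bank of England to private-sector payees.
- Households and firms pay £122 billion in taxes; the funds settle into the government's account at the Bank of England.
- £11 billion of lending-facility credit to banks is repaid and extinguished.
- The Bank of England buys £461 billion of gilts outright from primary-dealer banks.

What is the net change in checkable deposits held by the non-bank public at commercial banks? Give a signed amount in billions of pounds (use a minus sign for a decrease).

-£57 billion

Bank of England balance sheet:
  Assets:      Securities +£461B, Loans to banks −£11B
  Liabilities: Bank reserves +£393B, Government deposits +£57B
Commercial banking system:
  Assets:      Reserves at CB +£393B, Securities −£461B
  Liabilities: Checkable deposits −£57B, Borrowings from CB −£11B
So the change in checkable deposits held by the non-bank public at commercial banks is -£57 billion.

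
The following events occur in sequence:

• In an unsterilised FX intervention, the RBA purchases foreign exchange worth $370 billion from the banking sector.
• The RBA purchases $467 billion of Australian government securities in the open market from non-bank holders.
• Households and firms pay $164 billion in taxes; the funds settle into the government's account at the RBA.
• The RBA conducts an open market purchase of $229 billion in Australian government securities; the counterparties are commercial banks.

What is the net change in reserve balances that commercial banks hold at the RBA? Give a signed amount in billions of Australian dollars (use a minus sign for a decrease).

+$902 billion

RBA balance sheet:
  Assets:      Securities +$696B, Foreign assets +$370B
  Liabilities: Bank reserves +$902B, Government deposits +$164B
Commercial banking system:
  Assets:      Reserves at CB +$902B, Securities −$229B, Foreign assets −$370B
  Liabilities: Checkable deposits +$303B
So the change in reserve balances that commercial banks hold at the RBA is +$902 billion.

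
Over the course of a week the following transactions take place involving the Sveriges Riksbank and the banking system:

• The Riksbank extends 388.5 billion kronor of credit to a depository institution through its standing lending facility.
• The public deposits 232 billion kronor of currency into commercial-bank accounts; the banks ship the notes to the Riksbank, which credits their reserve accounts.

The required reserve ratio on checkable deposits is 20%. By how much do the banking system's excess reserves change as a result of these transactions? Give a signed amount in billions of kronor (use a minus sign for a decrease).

Discount-window loan 388.5 billion kronor: reserves +388.5B, deposits 0.
Currency deposit 232 billion kronor: reserves +232B, deposits +232B.
Totals: Δreserves = +620.5B, Δdeposits = +232B.
Δrequired reserves = 20% × +232B = +46.4B.
Δexcess reserves = Δreserves − Δrequired = +620.5B − (+46.4B) = +574.1 billion.

+574.1 billion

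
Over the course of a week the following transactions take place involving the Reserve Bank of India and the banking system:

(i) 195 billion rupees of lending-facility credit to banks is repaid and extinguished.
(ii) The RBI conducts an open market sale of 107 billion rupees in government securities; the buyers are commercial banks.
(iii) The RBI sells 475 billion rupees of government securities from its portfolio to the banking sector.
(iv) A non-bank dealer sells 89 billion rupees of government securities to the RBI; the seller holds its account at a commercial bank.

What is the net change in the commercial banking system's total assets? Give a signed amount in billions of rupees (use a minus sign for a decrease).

-106 billion

RBI balance sheet:
  Assets:      Securities −493B, Loans to banks −195B
  Liabilities: Bank reserves −688B
Commercial banking system:
  Assets:      Reserves at CB −688B, Securities +582B
  Liabilities: Checkable deposits +89B, Borrowings from CB −195B
Change in total bank assets = -106 billion.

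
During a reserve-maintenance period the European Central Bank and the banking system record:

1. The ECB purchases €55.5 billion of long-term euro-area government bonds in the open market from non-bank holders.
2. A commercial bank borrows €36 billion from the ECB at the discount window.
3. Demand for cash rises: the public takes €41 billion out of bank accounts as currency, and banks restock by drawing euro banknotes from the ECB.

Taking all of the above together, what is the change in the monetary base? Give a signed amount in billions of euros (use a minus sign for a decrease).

+€91.5 billion

ECB balance sheet:
  Assets:      Securities +€55.5B, Loans to banks +€36B
  Liabilities: Bank reserves +€50.5B, Currency in circulation +€41B
Monetary base = currency + reserves: +€41B + (+€50.5B) = +€91.5 billion.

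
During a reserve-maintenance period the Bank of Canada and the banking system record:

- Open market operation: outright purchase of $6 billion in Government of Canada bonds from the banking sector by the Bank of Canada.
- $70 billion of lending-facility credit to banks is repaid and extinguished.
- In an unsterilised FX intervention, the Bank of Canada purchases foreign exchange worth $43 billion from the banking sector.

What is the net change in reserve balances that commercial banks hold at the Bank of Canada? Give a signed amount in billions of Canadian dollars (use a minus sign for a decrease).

OMO purchase (from banks) $6 billion: the Bank of Canada pays by crediting reserve accounts → +$6B.
Discount-window repayment $70 billion: repayment is debited from reserves → −$70B.
FX purchase $43 billion: the Bank of Canada pays by crediting reserve accounts → +$43B.
Net: 6 − 70 + 43 = -$21 billion.

-$21 billion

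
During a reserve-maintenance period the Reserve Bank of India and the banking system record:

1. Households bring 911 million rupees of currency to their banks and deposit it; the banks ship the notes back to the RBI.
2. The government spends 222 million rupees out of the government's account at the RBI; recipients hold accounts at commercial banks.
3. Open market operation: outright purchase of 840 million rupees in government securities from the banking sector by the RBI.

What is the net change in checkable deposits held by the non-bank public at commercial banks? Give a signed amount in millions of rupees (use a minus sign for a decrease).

+1133 million

RBI balance sheet:
  Assets:      Securities +840M
  Liabilities: Bank reserves +1973M, Currency in circulation −911M, Government deposits −222M
Commercial banking system:
  Assets:      Reserves at CB +1973M, Securities −840M
  Liabilities: Checkable deposits +1133M
So the change in checkable deposits held by the non-bank public at commercial banks is +1133 million.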